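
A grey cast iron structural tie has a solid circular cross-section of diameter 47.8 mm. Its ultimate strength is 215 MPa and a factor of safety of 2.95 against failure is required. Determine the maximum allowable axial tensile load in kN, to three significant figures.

σ_allow = 215/2.95 = 72.88 MPa.
A = πd²/4 = π×47.8²/4 = 1795 mm².
F_allow = σ_allow × A = 72.88×1795 = 130800 N.

F_allow = 131 kN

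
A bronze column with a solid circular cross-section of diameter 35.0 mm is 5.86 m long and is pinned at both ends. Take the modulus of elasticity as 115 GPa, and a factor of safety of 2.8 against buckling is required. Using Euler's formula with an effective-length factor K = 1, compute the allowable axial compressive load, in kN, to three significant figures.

I = πd⁴/64 = π×35.0⁴/64 = 73660 mm⁴.
Effective length L_e = KL = 1×5.86 m = 5860 mm.
Euler critical load P_cr = π²EI/L_e² = π²×115000×73660/5860² = 2435 N.
P_allow = P_cr/n = 2435/2.8 = 869.5 N.

P_allow = 0.870 kN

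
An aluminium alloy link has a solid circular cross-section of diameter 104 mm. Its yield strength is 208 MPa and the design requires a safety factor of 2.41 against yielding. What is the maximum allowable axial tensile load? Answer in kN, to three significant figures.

σ_allow = 208/2.41 = 86.31 MPa.
A = πd²/4 = π×104²/4 = 8495 mm².
F_allow = σ_allow × A = 86.31×8495 = 733200 N.

F_allow = 733 kN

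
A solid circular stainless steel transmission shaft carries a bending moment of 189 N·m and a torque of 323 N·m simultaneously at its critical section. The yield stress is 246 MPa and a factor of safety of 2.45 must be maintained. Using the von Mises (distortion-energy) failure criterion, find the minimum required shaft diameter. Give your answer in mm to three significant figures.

d = 32.5 mm

σ_allow = σ_y/n = 246/2.45 = 100.4 MPa.
For a solid shaft σ_b = 32M/(πd³) and τ = 16T/(πd³), so the von Mises stress is σ' = (16/πd³)·√(4M²+3T²).
√(4M²+3T²) = √(4×(189000)² + 3×(323000)²) = 675200 N·mm.
d³ = 16×675200/(π×100.4) = 34250 mm³.
d = 32.47 mm.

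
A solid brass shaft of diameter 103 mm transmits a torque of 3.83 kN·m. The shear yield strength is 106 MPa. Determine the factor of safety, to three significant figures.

n = 5.94

τ = 16T/(πd³) = 16×3830000/(π×103³) = 17.85 MPa.
n = τ_limit/τ = 106/17.85 = 5.938.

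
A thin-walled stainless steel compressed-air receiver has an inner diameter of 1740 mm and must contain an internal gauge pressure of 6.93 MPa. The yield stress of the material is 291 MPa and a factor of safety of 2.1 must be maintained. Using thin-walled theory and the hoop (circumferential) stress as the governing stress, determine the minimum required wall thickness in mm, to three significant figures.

σ_allow = 291/2.1 = 138.6 MPa.
Hoop stress σ_h = pD/(2t), so t = pD/(2σ_allow) = 6.93×1740/(2×138.6) = 43.51 mm.

t = 43.5 mm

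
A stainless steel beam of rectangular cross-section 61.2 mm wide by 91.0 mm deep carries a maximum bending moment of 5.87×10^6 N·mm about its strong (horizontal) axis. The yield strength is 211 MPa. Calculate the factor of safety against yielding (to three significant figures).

n = 3.04

Section modulus S = bh²/6 = 61.2×91.0²/6 = 84470 mm³.
σ = M/S = 5870000/84470 = 69.50 MPa.
n = 211/69.50 = 3.036.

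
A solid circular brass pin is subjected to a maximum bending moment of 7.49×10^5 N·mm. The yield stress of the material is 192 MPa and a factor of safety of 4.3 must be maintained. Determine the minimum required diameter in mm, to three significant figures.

d = 55.5 mm

σ_allow = 192/4.3 = 44.65 MPa.
For a solid circular section σ = 32M/(πd³), so d³ = 32M/(π σ_allow) = 32×749000/(π×44.65) = 170900 mm³.
d = 55.49 mm.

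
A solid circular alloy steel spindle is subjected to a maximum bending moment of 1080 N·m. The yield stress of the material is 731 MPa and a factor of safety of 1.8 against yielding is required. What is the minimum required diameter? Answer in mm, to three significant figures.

d = 30.0 mm

σ_allow = 731/1.8 = 406.1 MPa.
For a solid circular section σ = 32M/(πd³), so d³ = 32M/(π σ_allow) = 32×1080000/(π×406.1) = 27090 mm³.
d = 30.03 mm.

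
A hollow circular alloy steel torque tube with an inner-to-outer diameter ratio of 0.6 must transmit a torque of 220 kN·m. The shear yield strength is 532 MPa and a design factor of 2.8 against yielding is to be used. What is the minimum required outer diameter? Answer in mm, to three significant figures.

d_o = 189 mm

τ_allow = 532/2.8 = 190.0 MPa.
For a hollow shaft τ = 16T/[πd_o³(1−k⁴)] with k = 0.6, so 1−k⁴ = 0.8704.
d_o³ = 16T/[π τ_allow (1−k⁴)] = 16×2.2000×10^8/(π×190.0×0.8704) = 6.775×10^6 mm³.
d_o = 189.2 mm.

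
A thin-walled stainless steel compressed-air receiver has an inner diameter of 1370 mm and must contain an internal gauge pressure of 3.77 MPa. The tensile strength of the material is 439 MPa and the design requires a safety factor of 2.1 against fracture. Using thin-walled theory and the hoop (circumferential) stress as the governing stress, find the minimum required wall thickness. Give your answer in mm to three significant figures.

t = 12.4 mm

σ_allow = 439/2.1 = 209.0 MPa.
Hoop stress σ_h = pD/(2t), so t = pD/(2σ_allow) = 3.77×1370/(2×209.0) = 12.35 mm.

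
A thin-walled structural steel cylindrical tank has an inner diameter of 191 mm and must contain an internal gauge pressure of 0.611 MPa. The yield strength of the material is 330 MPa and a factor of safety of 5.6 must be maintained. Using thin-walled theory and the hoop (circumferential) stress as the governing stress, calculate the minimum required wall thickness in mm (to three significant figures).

t = 0.990 mm

σ_allow = 330/5.6 = 58.93 MPa.
Hoop stress σ_h = pD/(2t), so t = pD/(2σ_allow) = 0.611×191/(2×58.93) = 0.9902 mm.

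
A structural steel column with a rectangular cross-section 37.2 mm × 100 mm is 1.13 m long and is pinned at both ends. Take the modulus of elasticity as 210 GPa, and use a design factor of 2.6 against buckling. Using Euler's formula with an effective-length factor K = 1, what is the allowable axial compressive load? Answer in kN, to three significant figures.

Buckling occurs about the weak axis: I_min = h·b³/12 = 100×37.2³/12 = 429000 mm⁴ (b = 37.2 mm is the smaller dimension).
Effective length L_e = KL = 1×1.13 m = 1130 mm.
Euler critical load P_cr = π²EI/L_e² = π²×210000×429000/1130² = 696300 N.
P_allow = P_cr/n = 696300/2.6 = 267800 N.

P_allow = 268 kN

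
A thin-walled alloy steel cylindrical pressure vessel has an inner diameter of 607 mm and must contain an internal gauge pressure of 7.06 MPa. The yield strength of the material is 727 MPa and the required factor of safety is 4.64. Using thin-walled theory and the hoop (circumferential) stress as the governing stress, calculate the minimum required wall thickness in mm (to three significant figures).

t = 13.7 mm

σ_allow = 727/4.64 = 156.7 MPa.
Hoop stress σ_h = pD/(2t), so t = pD/(2σ_allow) = 7.06×607/(2×156.7) = 13.68 mm.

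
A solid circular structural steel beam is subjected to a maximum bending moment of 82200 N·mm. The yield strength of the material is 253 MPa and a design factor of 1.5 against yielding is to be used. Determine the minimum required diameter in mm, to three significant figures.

d = 17.1 mm

σ_allow = 253/1.5 = 168.7 MPa.
For a solid circular section σ = 32M/(πd³), so d³ = 32M/(π σ_allow) = 32×82200/(π×168.7) = 4964 mm³.
d = 17.06 mm.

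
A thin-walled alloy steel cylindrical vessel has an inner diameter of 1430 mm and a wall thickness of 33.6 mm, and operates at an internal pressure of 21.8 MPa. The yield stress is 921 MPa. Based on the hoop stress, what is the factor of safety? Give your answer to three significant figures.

n = 1.99

σ_h = pD/(2t) = 21.8×1430/(2×33.6) = 463.9 MPa.
n = 921/463.9 = 1.985.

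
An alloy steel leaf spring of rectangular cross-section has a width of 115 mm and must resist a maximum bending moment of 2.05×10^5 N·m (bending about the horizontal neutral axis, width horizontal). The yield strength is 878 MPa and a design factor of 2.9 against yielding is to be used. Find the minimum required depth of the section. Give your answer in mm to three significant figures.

σ_allow = 878/2.9 = 302.8 MPa.
For a rectangular section σ = 6M/(bh²), so h² = 6M/(b σ_allow) = 6×2.0500×10^8/(115×302.8) = 35330 mm².
h = 188.0 mm.

h = 188 mm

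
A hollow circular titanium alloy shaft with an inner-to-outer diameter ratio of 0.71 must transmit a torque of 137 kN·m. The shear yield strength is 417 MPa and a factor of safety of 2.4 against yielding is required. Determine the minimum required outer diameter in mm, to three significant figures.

τ_allow = 417/2.4 = 173.8 MPa.
For a hollow shaft τ = 16T/[πd_o³(1−k⁴)] with k = 0.71, so 1−k⁴ = 0.7459.
d_o³ = 16T/[π τ_allow (1−k⁴)] = 16×1.3700×10^8/(π×173.8×0.7459) = 5.384×10^6 mm³.
d_o = 175.3 mm.

d_o = 175 mm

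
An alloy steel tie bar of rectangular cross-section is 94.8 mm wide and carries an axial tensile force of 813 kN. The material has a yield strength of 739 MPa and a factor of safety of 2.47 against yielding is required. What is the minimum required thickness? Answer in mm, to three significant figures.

t = 28.7 mm

σ_allow = 739/2.47 = 299.2 MPa.
Required area A = F/σ_allow = 813000/299.2 = 2717 mm².
t = A/w = 2717/94.8 = 28.66 mm.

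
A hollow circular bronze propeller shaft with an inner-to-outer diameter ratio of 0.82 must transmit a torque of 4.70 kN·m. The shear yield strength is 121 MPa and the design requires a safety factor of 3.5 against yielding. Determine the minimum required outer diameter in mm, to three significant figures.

d_o = 108 mm

τ_allow = 121/3.5 = 34.57 MPa.
For a hollow shaft τ = 16T/[πd_o³(1−k⁴)] with k = 0.82, so 1−k⁴ = 0.5479.
d_o³ = 16T/[π τ_allow (1−k⁴)] = 16×4700000/(π×34.57×0.5479) = 1.264×10^6 mm³.
d_o = 108.1 mm.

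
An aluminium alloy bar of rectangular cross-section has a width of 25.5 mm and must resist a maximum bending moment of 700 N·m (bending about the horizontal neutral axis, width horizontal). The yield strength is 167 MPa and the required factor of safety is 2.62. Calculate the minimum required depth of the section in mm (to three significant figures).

σ_allow = 167/2.62 = 63.74 MPa.
For a rectangular section σ = 6M/(bh²), so h² = 6M/(b σ_allow) = 6×700000/(25.5×63.74) = 2584 mm².
h = 50.83 mm.

h = 50.8 mm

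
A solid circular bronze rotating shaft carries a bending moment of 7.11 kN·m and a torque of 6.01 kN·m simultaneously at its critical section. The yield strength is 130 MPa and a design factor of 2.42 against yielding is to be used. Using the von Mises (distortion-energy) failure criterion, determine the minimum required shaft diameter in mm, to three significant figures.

σ_allow = σ_y/n = 130/2.42 = 53.72 MPa.
For a solid shaft σ_b = 32M/(πd³) and τ = 16T/(πd³), so the von Mises stress is σ' = (16/πd³)·√(4M²+3T²).
√(4M²+3T²) = √(4×(7.110×10^6)² + 3×(6.010×10^6)²) = 1.762×10^7 N·mm.
d³ = 16×1.762×10^7/(π×53.72) = 1.671×10^6 mm³.
d = 118.7 mm.

d = 119 mm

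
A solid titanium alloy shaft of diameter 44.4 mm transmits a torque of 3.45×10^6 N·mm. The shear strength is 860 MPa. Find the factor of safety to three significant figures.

n = 4.28

τ = 16T/(πd³) = 16×3450000/(π×44.4³) = 200.7 MPa.
n = τ_limit/τ = 860/200.7 = 4.284.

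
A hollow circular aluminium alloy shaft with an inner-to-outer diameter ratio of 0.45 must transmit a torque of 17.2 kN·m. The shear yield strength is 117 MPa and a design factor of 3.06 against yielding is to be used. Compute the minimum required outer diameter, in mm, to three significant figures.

τ_allow = 117/3.06 = 38.24 MPa.
For a hollow shaft τ = 16T/[πd_o³(1−k⁴)] with k = 0.45, so 1−k⁴ = 0.9590.
d_o³ = 16T/[π τ_allow (1−k⁴)] = 16×1.7200×10^7/(π×38.24×0.9590) = 2.389×10^6 mm³.
d_o = 133.7 mm.

d_o = 134 mm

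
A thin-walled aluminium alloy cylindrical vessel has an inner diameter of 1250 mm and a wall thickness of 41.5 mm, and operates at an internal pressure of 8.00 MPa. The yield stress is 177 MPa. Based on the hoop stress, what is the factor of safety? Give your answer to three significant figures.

σ_h = pD/(2t) = 8.00×1250/(2×41.5) = 120.5 MPa.
n = 177/120.5 = 1.469.

n = 1.47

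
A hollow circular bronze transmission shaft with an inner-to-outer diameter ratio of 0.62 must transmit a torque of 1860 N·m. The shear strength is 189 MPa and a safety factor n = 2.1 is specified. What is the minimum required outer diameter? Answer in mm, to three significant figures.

τ_allow = 189/2.1 = 90.00 MPa.
For a hollow shaft τ = 16T/[πd_o³(1−k⁴)] with k = 0.62, so 1−k⁴ = 0.8522.
d_o³ = 16T/[π τ_allow (1−k⁴)] = 16×1860000/(π×90.00×0.8522) = 123500 mm³.
d_o = 49.80 mm.

d_o = 49.8 mm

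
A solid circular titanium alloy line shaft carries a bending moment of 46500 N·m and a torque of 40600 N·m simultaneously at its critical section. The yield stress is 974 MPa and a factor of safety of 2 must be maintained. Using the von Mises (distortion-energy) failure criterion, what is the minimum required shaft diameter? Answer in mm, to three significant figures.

d = 107 mm

σ_allow = σ_y/n = 974/2 = 487.0 MPa.
For a solid shaft σ_b = 32M/(πd³) and τ = 16T/(πd³), so the von Mises stress is σ' = (16/πd³)·√(4M²+3T²).
√(4M²+3T²) = √(4×(4.650×10^7)² + 3×(4.060×10^7)²) = 1.166×10^8 N·mm.
d³ = 16×1.166×10^8/(π×487.0) = 1.219×10^6 mm³.
d = 106.8 mm.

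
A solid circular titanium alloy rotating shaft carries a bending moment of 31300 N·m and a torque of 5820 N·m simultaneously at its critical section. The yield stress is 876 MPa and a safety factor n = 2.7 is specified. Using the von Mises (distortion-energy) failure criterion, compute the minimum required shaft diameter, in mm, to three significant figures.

d = 99.8 mm

σ_allow = σ_y/n = 876/2.7 = 324.4 MPa.
For a solid shaft σ_b = 32M/(πd³) and τ = 16T/(πd³), so the von Mises stress is σ' = (16/πd³)·√(4M²+3T²).
√(4M²+3T²) = √(4×(3.130×10^7)² + 3×(5.820×10^6)²) = 6.341×10^7 N·mm.
d³ = 16×6.341×10^7/(π×324.4) = 995300 mm³.
d = 99.84 mm.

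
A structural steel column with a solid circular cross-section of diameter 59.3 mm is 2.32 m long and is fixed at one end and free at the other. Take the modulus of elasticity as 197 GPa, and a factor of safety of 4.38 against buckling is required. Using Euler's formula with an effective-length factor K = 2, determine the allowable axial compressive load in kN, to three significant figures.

I = πd⁴/64 = π×59.3⁴/64 = 607000 mm⁴.
Effective length L_e = KL = 2×2.32 m = 4640 mm.
Euler critical load P_cr = π²EI/L_e² = π²×197000×607000/4640² = 54820 N.
P_allow = P_cr/n = 54820/4.38 = 12520 N.

P_allow = 12.5 kN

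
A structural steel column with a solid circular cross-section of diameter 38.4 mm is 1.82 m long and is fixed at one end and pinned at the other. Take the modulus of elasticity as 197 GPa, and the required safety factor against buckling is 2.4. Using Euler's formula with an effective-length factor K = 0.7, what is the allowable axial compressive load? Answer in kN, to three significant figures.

I = πd⁴/64 = π×38.4⁴/64 = 106700 mm⁴.
Effective length L_e = KL = 0.7×1.82 m = 1274 mm.
Euler critical load P_cr = π²EI/L_e² = π²×197000×106700/1274² = 127900 N.
P_allow = P_cr/n = 127900/2.4 = 53270 N.

P_allow = 53.3 kN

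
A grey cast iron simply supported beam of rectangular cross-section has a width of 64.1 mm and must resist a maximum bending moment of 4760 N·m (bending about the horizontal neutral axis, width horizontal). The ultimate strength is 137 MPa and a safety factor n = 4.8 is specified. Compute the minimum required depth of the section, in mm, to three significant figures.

σ_allow = 137/4.8 = 28.54 MPa.
For a rectangular section σ = 6M/(bh²), so h² = 6M/(b σ_allow) = 6×4760000/(64.1×28.54) = 15610 mm².
h = 124.9 mm.

h = 125 mm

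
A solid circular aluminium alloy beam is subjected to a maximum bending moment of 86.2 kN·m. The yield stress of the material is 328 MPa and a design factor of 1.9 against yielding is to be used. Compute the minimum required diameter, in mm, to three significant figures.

σ_allow = 328/1.9 = 172.6 MPa.
For a solid circular section σ = 32M/(πd³), so d³ = 32M/(π σ_allow) = 32×8.6200×10^7/(π×172.6) = 5.086×10^6 mm³.
d = 172.0 mm.

d = 172 mm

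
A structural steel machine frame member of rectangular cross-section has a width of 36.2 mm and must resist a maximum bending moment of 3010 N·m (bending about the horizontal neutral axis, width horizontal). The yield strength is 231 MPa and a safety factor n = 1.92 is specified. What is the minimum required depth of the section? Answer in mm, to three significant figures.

h = 64.4 mm

σ_allow = 231/1.92 = 120.3 MPa.
For a rectangular section σ = 6M/(bh²), so h² = 6M/(b σ_allow) = 6×3010000/(36.2×120.3) = 4147 mm².
h = 64.39 mm.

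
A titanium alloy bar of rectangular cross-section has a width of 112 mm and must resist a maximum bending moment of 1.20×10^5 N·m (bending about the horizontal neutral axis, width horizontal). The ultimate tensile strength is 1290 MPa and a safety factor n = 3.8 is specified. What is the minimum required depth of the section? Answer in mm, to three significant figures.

σ_allow = 1290/3.8 = 339.5 MPa.
For a rectangular section σ = 6M/(bh²), so h² = 6M/(b σ_allow) = 6×1.2000×10^8/(112×339.5) = 18940 mm².
h = 137.6 mm.

h = 138 mm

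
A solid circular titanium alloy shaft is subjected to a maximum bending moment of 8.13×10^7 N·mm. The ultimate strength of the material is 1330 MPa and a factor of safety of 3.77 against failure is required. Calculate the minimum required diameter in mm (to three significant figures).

σ_allow = 1330/3.77 = 352.8 MPa.
For a solid circular section σ = 32M/(πd³), so d³ = 32M/(π σ_allow) = 32×8.1300×10^7/(π×352.8) = 2.347×10^6 mm³.
d = 132.9 mm.

d = 133 mm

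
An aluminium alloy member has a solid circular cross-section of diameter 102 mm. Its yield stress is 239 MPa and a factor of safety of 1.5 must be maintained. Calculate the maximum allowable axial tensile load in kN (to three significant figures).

F_allow = 1300 kN

σ_allow = 239/1.5 = 159.3 MPa.
A = πd²/4 = π×102²/4 = 8171 mm².
F_allow = σ_allow × A = 159.3×8171 = 1.302×10^6 N.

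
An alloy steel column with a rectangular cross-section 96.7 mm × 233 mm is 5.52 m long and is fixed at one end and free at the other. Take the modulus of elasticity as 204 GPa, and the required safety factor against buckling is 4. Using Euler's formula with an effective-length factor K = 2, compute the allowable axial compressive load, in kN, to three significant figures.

Buckling occurs about the weak axis: I_min = h·b³/12 = 233×96.7³/12 = 1.756×10^7 mm⁴ (b = 96.7 mm is the smaller dimension).
Effective length L_e = KL = 2×5.52 m = 11040 mm.
Euler critical load P_cr = π²EI/L_e² = π²×204000×1.756×10^7/11040² = 290000 N.
P_allow = P_cr/n = 290000/4 = 72510 N.

P_allow = 72.5 kN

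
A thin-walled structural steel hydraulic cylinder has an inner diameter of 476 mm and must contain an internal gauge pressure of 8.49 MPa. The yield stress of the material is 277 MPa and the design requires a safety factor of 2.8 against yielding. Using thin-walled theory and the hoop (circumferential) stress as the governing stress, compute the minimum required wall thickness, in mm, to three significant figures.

σ_allow = 277/2.8 = 98.93 MPa.
Hoop stress σ_h = pD/(2t), so t = pD/(2σ_allow) = 8.49×476/(2×98.93) = 20.43 mm.

t = 20.4 mm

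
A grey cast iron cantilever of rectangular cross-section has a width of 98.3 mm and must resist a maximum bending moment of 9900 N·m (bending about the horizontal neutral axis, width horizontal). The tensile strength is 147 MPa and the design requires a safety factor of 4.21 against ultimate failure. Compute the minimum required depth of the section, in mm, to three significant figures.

σ_allow = 147/4.21 = 34.92 MPa.
For a rectangular section σ = 6M/(bh²), so h² = 6M/(b σ_allow) = 6×9900000/(98.3×34.92) = 17310 mm².
h = 131.6 mm.

h = 132 mm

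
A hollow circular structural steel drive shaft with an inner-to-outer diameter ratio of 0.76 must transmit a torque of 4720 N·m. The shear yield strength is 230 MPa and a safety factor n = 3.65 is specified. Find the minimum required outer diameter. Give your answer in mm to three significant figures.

d_o = 83.0 mm

τ_allow = 230/3.65 = 63.01 MPa.
For a hollow shaft τ = 16T/[πd_o³(1−k⁴)] with k = 0.76, so 1−k⁴ = 0.6664.
d_o³ = 16T/[π τ_allow (1−k⁴)] = 16×4720000/(π×63.01×0.6664) = 572500 mm³.
d_o = 83.03 mm.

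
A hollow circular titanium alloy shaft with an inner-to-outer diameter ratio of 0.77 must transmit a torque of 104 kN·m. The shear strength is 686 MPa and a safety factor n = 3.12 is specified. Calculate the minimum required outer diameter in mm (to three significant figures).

τ_allow = 686/3.12 = 219.9 MPa.
For a hollow shaft τ = 16T/[πd_o³(1−k⁴)] with k = 0.77, so 1−k⁴ = 0.6485.
d_o³ = 16T/[π τ_allow (1−k⁴)] = 16×1.0400×10^8/(π×219.9×0.6485) = 3.715×10^6 mm³.
d_o = 154.9 mm.

d_o = 155 mm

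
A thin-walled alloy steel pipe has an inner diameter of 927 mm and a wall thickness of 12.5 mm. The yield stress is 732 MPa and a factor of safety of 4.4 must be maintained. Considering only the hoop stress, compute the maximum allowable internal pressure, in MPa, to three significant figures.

σ_allow = 732/4.4 = 166.4 MPa.
σ_h = pD/(2t) → p_allow = 2σ_allow t/D = 2×166.4×12.5/927 = 4.487 MPa.

p_allow = 4.49 MPa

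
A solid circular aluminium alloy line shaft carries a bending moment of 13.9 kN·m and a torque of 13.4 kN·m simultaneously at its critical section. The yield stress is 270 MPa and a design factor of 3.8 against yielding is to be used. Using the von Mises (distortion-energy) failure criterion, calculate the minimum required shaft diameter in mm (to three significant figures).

σ_allow = σ_y/n = 270/3.8 = 71.05 MPa.
For a solid shaft σ_b = 32M/(πd³) and τ = 16T/(πd³), so the von Mises stress is σ' = (16/πd³)·√(4M²+3T²).
√(4M²+3T²) = √(4×(1.390×10^7)² + 3×(1.340×10^7)²) = 3.621×10^7 N·mm.
d³ = 16×3.621×10^7/(π×71.05) = 2.596×10^6 mm³.
d = 137.4 mm.

d = 137 mm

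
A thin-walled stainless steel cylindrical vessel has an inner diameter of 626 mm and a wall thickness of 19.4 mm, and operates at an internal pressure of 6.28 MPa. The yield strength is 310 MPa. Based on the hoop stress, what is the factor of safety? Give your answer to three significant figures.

n = 3.06

σ_h = pD/(2t) = 6.28×626/(2×19.4) = 101.3 MPa.
n = 310/101.3 = 3.060.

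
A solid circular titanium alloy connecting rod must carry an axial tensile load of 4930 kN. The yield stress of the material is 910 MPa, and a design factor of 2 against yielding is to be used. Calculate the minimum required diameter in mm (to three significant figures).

Allowable stress σ_allow = 910/2 = 455.0 MPa.
Required area A = F/σ_allow = 4930000/455.0 = 10840 mm².
A = πd²/4 → d = √(4A/π) = 117.5 mm.

d = 117 mm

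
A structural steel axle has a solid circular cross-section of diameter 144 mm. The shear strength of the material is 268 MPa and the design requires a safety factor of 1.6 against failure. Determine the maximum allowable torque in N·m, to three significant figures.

τ_allow = 268/1.6 = 167.5 MPa.
For a solid shaft T_allow = τ_allow·πd³/16; πd³/16 = π×144³/16 = 586300 mm³.
T_allow = 167.5×586300 = 9.820×10^7 N·mm = 98200 N·m.

T_allow = 98200 N·m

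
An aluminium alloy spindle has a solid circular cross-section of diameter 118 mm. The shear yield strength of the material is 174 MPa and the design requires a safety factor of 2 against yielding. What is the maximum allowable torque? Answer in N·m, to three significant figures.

T_allow = 28100 N·m

τ_allow = 174/2 = 87.00 MPa.
For a solid shaft T_allow = τ_allow·πd³/16; πd³/16 = π×118³/16 = 322600 mm³.
T_allow = 87.00×322600 = 2.807×10^7 N·mm = 28070 N·m.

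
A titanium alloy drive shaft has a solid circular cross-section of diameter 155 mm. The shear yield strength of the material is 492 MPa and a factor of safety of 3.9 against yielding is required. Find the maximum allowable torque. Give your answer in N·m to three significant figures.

τ_allow = 492/3.9 = 126.2 MPa.
For a solid shaft T_allow = τ_allow·πd³/16; πd³/16 = π×155³/16 = 731200 mm³.
T_allow = 126.2×731200 = 9.224×10^7 N·mm = 92240 N·m.

T_allow = 92200 N·m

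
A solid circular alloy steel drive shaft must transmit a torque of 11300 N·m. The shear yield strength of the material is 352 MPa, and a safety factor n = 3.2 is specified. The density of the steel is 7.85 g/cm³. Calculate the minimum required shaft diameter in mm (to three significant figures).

Allowable shear stress τ_allow = 352/3.2 = 110.0 MPa.
For a solid shaft τ = 16T/(πd³), so d³ = 16T/(π τ_allow) = 16×1.1300×10^7/(π×110.0) = 523200 mm³.
d = (523200)^(1/3) = 80.58 mm.

d = 80.6 mm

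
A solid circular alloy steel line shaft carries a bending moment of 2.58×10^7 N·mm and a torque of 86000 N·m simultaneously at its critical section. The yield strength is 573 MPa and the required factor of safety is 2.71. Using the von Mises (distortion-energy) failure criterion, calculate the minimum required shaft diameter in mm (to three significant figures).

σ_allow = σ_y/n = 573/2.71 = 211.4 MPa.
For a solid shaft σ_b = 32M/(πd³) and τ = 16T/(πd³), so the von Mises stress is σ' = (16/πd³)·√(4M²+3T²).
√(4M²+3T²) = √(4×(2.580×10^7)² + 3×(8.600×10^7)²) = 1.576×10^8 N·mm.
d³ = 16×1.576×10^8/(π×211.4) = 3.797×10^6 mm³.
d = 156.0 mm.

d = 156 mm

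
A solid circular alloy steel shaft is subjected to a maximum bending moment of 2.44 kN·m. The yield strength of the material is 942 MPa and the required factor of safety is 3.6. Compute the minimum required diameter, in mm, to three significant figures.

σ_allow = 942/3.6 = 261.7 MPa.
For a solid circular section σ = 32M/(πd³), so d³ = 32M/(π σ_allow) = 32×2440000/(π×261.7) = 94980 mm³.
d = 45.63 mm.

d = 45.6 mm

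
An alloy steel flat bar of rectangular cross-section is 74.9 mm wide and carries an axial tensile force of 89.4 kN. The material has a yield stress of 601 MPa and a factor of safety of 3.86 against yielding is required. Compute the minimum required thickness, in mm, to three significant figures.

σ_allow = 601/3.86 = 155.7 MPa.
Required area A = F/σ_allow = 89400/155.7 = 574.2 mm².
t = A/w = 574.2/74.9 = 7.666 mm.

t = 7.67 mm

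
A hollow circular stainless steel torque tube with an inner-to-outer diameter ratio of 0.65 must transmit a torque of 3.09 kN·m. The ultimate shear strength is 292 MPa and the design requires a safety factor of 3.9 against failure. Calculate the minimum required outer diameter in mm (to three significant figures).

d_o = 63.5 mm

τ_allow = 292/3.9 = 74.87 MPa.
For a hollow shaft τ = 16T/[πd_o³(1−k⁴)] with k = 0.65, so 1−k⁴ = 0.8215.
d_o³ = 16T/[π τ_allow (1−k⁴)] = 16×3090000/(π×74.87×0.8215) = 255900 mm³.
d_o = 63.48 mm.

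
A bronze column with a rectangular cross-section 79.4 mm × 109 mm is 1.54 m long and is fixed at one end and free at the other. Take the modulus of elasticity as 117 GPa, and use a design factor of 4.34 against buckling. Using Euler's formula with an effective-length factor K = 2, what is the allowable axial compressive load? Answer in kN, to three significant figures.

P_allow = 128 kN

Buckling occurs about the weak axis: I_min = h·b³/12 = 109×79.4³/12 = 4.547×10^6 mm⁴ (b = 79.4 mm is the smaller dimension).
Effective length L_e = KL = 2×1.54 m = 3080 mm.
Euler critical load P_cr = π²EI/L_e² = π²×117000×4.547×10^6/3080² = 553500 N.
P_allow = P_cr/n = 553500/4.34 = 127500 N.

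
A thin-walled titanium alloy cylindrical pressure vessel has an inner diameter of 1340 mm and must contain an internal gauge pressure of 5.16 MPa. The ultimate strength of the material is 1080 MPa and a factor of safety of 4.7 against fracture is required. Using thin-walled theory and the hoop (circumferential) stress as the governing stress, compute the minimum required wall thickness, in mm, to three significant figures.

σ_allow = 1080/4.7 = 229.8 MPa.
Hoop stress σ_h = pD/(2t), so t = pD/(2σ_allow) = 5.16×1340/(2×229.8) = 15.05 mm.

t = 15.0 mm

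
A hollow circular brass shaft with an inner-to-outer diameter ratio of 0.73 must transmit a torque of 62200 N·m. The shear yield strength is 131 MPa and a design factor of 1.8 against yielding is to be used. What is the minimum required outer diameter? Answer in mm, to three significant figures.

d_o = 183 mm

τ_allow = 131/1.8 = 72.78 MPa.
For a hollow shaft τ = 16T/[πd_o³(1−k⁴)] with k = 0.73, so 1−k⁴ = 0.7160.
d_o³ = 16T/[π τ_allow (1−k⁴)] = 16×6.2200×10^7/(π×72.78×0.7160) = 6.079×10^6 mm³.
d_o = 182.5 mm.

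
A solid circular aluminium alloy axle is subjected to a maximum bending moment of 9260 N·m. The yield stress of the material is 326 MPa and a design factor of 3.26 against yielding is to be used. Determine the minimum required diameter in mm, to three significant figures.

d = 98.1 mm

σ_allow = 326/3.26 = 100.0 MPa.
For a solid circular section σ = 32M/(πd³), so d³ = 32M/(π σ_allow) = 32×9260000/(π×100.0) = 943200 mm³.
d = 98.07 mm.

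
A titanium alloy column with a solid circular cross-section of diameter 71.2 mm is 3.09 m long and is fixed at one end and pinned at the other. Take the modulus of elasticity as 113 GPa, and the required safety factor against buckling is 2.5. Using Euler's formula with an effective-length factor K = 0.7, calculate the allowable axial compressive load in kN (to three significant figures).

P_allow = 120 kN

I = πd⁴/64 = π×71.2⁴/64 = 1.262×10^6 mm⁴.
Effective length L_e = KL = 0.7×3.09 m = 2163 mm.
Euler critical load P_cr = π²EI/L_e² = π²×113000×1.262×10^6/2163² = 300700 N.
P_allow = P_cr/n = 300700/2.5 = 120300 N.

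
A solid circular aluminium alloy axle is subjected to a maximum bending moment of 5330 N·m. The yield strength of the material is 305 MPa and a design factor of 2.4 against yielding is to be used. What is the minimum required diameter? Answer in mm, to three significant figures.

σ_allow = 305/2.4 = 127.1 MPa.
For a solid circular section σ = 32M/(πd³), so d³ = 32M/(π σ_allow) = 32×5330000/(π×127.1) = 427200 mm³.
d = 75.31 mm.

d = 75.3 mm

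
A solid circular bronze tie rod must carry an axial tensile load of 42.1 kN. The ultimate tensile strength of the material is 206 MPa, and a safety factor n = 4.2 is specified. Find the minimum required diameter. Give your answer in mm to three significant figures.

Allowable stress σ_allow = 206/4.2 = 49.05 MPa.
Required area A = F/σ_allow = 42100/49.05 = 858.3 mm².
A = πd²/4 → d = √(4A/π) = 33.06 mm.

d = 33.1 mm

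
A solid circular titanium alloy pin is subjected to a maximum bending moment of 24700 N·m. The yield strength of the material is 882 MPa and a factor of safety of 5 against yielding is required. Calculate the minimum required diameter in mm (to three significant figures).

d = 113 mm

σ_allow = 882/5 = 176.4 MPa.
For a solid circular section σ = 32M/(πd³), so d³ = 32M/(π σ_allow) = 32×2.4700×10^7/(π×176.4) = 1.426×10^6 mm³.
d = 112.6 mm.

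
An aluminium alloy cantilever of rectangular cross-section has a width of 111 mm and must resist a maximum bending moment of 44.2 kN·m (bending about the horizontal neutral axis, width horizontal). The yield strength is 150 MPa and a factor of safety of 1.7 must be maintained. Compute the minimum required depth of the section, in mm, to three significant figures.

σ_allow = 150/1.7 = 88.24 MPa.
For a rectangular section σ = 6M/(bh²), so h² = 6M/(b σ_allow) = 6×4.4200×10^7/(111×88.24) = 27080 mm².
h = 164.6 mm.

h = 165 mm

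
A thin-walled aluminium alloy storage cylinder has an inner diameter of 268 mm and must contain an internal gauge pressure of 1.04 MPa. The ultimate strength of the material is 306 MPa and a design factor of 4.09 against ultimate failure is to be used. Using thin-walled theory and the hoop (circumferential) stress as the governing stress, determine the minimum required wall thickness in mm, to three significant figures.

σ_allow = 306/4.09 = 74.82 MPa.
Hoop stress σ_h = pD/(2t), so t = pD/(2σ_allow) = 1.04×268/(2×74.82) = 1.863 mm.

t = 1.86 mm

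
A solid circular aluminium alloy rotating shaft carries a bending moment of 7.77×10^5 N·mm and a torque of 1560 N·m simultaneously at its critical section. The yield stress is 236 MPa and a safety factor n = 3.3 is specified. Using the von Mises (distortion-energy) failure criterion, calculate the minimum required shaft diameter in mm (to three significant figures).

d = 60.5 mm

σ_allow = σ_y/n = 236/3.3 = 71.52 MPa.
For a solid shaft σ_b = 32M/(πd³) and τ = 16T/(πd³), so the von Mises stress is σ' = (16/πd³)·√(4M²+3T²).
√(4M²+3T²) = √(4×(777000)² + 3×(1.560×10^6)²) = 3.117×10^6 N·mm.
d³ = 16×3.117×10^6/(π×71.52) = 222000 mm³.
d = 60.55 mm.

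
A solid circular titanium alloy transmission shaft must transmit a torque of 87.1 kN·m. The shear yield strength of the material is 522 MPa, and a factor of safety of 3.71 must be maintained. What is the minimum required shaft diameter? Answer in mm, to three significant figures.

d = 147 mm

Allowable shear stress τ_allow = 522/3.71 = 140.7 MPa.
For a solid shaft τ = 16T/(πd³), so d³ = 16T/(π τ_allow) = 16×8.7100×10^7/(π×140.7) = 3.153×10^6 mm³.
d = (3.153×10^6)^(1/3) = 146.6 mm.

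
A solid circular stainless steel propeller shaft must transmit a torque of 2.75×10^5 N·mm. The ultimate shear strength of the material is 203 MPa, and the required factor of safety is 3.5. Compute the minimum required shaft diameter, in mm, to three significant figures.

Allowable shear stress τ_allow = 203/3.5 = 58.00 MPa.
For a solid shaft τ = 16T/(πd³), so d³ = 16T/(π τ_allow) = 16×275000/(π×58.00) = 24150 mm³.
d = (24150)^(1/3) = 28.90 mm.

d = 28.9 mm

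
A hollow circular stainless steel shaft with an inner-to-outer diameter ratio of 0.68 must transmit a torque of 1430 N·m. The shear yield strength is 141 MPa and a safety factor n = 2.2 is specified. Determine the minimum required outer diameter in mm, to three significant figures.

τ_allow = 141/2.2 = 64.09 MPa.
For a hollow shaft τ = 16T/[πd_o³(1−k⁴)] with k = 0.68, so 1−k⁴ = 0.7862.
d_o³ = 16T/[π τ_allow (1−k⁴)] = 16×1430000/(π×64.09×0.7862) = 144500 mm³.
d_o = 52.48 mm.

d_o = 52.5 mm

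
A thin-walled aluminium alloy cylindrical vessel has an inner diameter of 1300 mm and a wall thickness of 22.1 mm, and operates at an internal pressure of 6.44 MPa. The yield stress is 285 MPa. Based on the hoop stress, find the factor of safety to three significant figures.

σ_h = pD/(2t) = 6.44×1300/(2×22.1) = 189.4 MPa.
n = 285/189.4 = 1.505.

n = 1.50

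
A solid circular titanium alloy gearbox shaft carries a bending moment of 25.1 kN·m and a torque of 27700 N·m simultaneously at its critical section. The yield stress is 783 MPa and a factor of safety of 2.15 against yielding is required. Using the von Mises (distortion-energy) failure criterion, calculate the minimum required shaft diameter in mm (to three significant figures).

d = 99.0 mm

σ_allow = σ_y/n = 783/2.15 = 364.2 MPa.
For a solid shaft σ_b = 32M/(πd³) and τ = 16T/(πd³), so the von Mises stress is σ' = (16/πd³)·√(4M²+3T²).
√(4M²+3T²) = √(4×(2.510×10^7)² + 3×(2.770×10^7)²) = 6.944×10^7 N·mm.
d³ = 16×6.944×10^7/(π×364.2) = 971100 mm³.
d = 99.03 mm.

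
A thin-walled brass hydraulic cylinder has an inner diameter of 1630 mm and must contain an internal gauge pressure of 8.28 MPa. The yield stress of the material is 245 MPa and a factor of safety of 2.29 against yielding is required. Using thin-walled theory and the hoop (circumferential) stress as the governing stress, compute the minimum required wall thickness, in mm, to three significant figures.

σ_allow = 245/2.29 = 107.0 MPa.
Hoop stress σ_h = pD/(2t), so t = pD/(2σ_allow) = 8.28×1630/(2×107.0) = 63.08 mm.

t = 63.1 mm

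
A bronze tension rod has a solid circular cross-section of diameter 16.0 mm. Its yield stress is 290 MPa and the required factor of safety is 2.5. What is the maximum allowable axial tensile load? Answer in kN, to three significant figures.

F_allow = 23.3 kN

σ_allow = 290/2.5 = 116.0 MPa.
A = πd²/4 = π×16.0²/4 = 201.1 mm².
F_allow = σ_allow × A = 116.0×201.1 = 23320 N.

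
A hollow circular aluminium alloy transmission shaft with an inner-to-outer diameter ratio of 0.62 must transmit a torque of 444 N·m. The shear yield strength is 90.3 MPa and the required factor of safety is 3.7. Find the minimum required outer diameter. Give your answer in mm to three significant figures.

d_o = 47.7 mm

τ_allow = 90.3/3.7 = 24.41 MPa.
For a hollow shaft τ = 16T/[πd_o³(1−k⁴)] with k = 0.62, so 1−k⁴ = 0.8522.
d_o³ = 16T/[π τ_allow (1−k⁴)] = 16×444000/(π×24.41×0.8522) = 108700 mm³.
d_o = 47.73 mm.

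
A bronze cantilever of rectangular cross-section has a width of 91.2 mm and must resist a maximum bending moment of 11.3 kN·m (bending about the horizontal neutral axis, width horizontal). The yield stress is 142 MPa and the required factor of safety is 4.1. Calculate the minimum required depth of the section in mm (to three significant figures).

σ_allow = 142/4.1 = 34.63 MPa.
For a rectangular section σ = 6M/(bh²), so h² = 6M/(b σ_allow) = 6×1.1300×10^7/(91.2×34.63) = 21460 mm².
h = 146.5 mm.

h = 147 mm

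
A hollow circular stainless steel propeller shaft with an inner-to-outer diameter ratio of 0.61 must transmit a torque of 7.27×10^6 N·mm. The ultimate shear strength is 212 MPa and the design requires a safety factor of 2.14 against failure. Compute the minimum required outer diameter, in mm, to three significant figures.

τ_allow = 212/2.14 = 99.07 MPa.
For a hollow shaft τ = 16T/[πd_o³(1−k⁴)] with k = 0.61, so 1−k⁴ = 0.8615.
d_o³ = 16T/[π τ_allow (1−k⁴)] = 16×7270000/(π×99.07×0.8615) = 433800 mm³.
d_o = 75.70 mm.

d_o = 75.7 mm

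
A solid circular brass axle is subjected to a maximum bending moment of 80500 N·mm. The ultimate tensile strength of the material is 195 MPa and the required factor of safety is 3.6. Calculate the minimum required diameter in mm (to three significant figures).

σ_allow = 195/3.6 = 54.17 MPa.
For a solid circular section σ = 32M/(πd³), so d³ = 32M/(π σ_allow) = 32×80500/(π×54.17) = 15140 mm³.
d = 24.74 mm.

d = 24.7 mm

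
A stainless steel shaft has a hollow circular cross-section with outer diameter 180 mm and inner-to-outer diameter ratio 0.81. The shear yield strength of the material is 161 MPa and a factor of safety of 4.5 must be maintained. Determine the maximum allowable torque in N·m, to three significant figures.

τ_allow = 161/4.5 = 35.78 MPa.
For a hollow shaft T_allow = τ_allow·πd_o³(1−k⁴)/16 with 1−k⁴ = 0.5695, so πd_o³(1−k⁴)/16 = 652200 mm³.
T_allow = 35.78×652200 = 2.333×10^7 N·mm = 23330 N·m.

T_allow = 23300 N·m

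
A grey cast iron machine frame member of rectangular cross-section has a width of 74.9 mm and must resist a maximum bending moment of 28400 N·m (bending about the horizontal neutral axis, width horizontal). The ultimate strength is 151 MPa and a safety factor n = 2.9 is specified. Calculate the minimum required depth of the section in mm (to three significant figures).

σ_allow = 151/2.9 = 52.07 MPa.
For a rectangular section σ = 6M/(bh²), so h² = 6M/(b σ_allow) = 6×2.8400×10^7/(74.9×52.07) = 43690 mm².
h = 209.0 mm.

h = 209 mm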